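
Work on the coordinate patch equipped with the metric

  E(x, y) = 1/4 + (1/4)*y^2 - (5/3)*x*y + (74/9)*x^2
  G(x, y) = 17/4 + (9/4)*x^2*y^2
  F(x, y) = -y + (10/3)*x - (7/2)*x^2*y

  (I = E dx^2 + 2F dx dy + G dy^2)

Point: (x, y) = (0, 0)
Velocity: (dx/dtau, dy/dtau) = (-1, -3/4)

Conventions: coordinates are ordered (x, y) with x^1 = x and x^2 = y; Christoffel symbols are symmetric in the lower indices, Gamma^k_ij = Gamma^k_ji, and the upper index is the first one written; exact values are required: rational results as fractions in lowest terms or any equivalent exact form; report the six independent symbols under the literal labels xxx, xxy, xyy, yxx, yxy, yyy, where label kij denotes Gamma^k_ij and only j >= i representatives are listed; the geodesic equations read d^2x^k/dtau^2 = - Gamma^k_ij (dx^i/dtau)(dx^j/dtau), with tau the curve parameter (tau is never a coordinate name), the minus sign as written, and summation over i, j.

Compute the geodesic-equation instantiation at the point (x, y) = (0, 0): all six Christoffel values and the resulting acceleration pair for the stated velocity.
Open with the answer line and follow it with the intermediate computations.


Answer: Gamma_xxx = 0, Gamma_xxy = 0, Gamma_xyy = -4, Gamma_yxx = 40/51, Gamma_yxy = 0, Gamma_yyy = 0; accelerations (d^2x/dtau^2, d^2y/dtau^2) = (9/4, -40/51)

E = 1/4, F = 0, G = 17/4 at the point
E_x = 0, E_y = 0, F_x = 10/3, F_y = -1, G_x = 0, G_y = 0
EG - F^2 = 17/16;  g^inv = (16/17) * [[17/4, 0], [0, 1/4]]
first-kind symbols [ij,l] = (1/2)(d_i g_jl + d_j g_il - d_l g_ij): [xx,x] = E_x/2 = 0, [xx,y] = F_x - E_y/2 = 10/3, [xy,x] = E_y/2 = 0, [xy,y] = G_x/2 = 0, [yy,x] = F_y - G_x/2 = -1, [yy,y] = G_y/2 = 0
Gamma^x_ij = (G*[ij,x] - F*[ij,y])/(EG - F^2), Gamma^y_ij = (E*[ij,y] - F*[ij,x])/(EG - F^2)
Gamma_xxx = 0, Gamma_xxy = 0, Gamma_xyy = -4, Gamma_yxx = 40/51, Gamma_yxy = 0, Gamma_yyy = 0
d^2x/dtau^2 = -(Gamma_xxx*(-1)^2 + 2*Gamma_xxy*(-1)*(-3/4) + Gamma_xyy*(-3/4)^2) = 9/4
d^2y/dtau^2 = -(Gamma_yxx*(-1)^2 + 2*Gamma_yxy*(-1)*(-3/4) + Gamma_yyy*(-3/4)^2) = -40/51


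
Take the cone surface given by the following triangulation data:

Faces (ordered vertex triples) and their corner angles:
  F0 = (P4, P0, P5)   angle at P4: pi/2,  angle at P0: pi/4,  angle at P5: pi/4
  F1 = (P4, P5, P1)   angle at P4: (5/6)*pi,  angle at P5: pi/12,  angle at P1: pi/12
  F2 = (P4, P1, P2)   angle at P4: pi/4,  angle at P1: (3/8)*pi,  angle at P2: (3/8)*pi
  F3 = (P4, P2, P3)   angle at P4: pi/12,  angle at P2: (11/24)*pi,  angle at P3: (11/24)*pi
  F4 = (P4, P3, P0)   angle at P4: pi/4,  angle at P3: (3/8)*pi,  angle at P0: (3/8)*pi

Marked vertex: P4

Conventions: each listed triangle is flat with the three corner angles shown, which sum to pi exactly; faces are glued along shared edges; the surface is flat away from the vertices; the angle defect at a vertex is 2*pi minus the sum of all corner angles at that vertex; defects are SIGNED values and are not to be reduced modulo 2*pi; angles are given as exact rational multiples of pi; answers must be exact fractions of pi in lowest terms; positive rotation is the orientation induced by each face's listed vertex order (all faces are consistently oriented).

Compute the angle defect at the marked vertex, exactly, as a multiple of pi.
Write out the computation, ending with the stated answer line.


Sum of corner angles at P4: (23/12)*pi
defect = 2*pi - (23/12)*pi

Answer: defect(P4) = pi/12


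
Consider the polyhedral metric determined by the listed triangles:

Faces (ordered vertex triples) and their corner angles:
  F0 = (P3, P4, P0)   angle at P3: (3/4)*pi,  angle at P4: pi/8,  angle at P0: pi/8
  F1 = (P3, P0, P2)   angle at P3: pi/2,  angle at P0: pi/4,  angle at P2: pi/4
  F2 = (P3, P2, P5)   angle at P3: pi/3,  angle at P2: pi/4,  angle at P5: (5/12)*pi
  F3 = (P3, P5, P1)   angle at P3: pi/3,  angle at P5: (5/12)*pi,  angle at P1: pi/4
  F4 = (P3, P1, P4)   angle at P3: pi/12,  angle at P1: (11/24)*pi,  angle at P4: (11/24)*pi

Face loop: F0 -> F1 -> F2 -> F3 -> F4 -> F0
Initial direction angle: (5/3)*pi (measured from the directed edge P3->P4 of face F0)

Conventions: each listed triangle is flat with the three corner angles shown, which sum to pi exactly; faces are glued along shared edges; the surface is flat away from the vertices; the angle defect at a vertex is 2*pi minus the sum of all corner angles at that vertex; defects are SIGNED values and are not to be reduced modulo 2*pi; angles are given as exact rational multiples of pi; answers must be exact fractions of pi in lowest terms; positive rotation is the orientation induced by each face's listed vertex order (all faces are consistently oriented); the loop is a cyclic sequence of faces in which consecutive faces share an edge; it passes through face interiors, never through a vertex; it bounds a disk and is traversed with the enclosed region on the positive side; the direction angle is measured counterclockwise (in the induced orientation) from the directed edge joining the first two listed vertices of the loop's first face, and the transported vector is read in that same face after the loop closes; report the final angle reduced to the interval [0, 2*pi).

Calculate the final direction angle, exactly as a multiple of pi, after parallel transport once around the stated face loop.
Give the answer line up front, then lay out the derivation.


Answer: final direction angle = (5/3)*pi

enclosed vertex P3: corner angles sum to 2*pi, defect = 2*pi - 2*pi = 0
by Gauss-Bonnet the loop rotates the vector by the enclosed defect sum (positive orientation, mod 2*pi)
final angle = (5/3)*pi + 0 = (5/3)*pi (mod 2*pi)


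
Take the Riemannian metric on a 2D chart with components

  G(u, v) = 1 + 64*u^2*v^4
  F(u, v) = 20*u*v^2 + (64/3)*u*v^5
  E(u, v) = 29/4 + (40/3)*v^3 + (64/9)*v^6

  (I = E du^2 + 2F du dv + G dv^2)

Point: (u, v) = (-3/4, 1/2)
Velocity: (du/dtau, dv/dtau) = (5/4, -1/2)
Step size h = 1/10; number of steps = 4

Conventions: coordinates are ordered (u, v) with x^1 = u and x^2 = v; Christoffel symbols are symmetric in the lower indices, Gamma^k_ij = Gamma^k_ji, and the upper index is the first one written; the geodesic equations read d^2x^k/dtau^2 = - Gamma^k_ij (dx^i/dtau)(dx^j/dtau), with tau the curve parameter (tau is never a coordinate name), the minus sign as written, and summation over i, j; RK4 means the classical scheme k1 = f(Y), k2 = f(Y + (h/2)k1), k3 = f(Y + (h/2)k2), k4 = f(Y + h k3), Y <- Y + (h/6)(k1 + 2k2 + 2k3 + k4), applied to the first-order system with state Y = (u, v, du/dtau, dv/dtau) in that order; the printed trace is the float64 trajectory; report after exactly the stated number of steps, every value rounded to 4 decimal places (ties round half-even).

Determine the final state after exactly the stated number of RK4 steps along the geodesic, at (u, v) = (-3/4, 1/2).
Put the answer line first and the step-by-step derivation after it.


Answer: u = -0.1712, v = 0.2734, du/dtau = 1.6045, dv/dtau = -0.5953

f(Y) = (du/dtau, dv/dtau, -Gamma^u_ij Y'^i Y'^j, -Gamma^v_ij Y'^i Y'^j) with the Gammas evaluated at the stage position; h = 0.100000; intermediate values shown to 6 dp
step 0: u = -0.7500, v = 0.5000, du/dtau = 1.2500, dv/dtau = -0.5000
step 1:
  k1: at (u, v) = (-0.750000, 0.500000), (du/dtau, dv/dtau) = (1.250000, -0.500000); Gamma_uuu = 0.000000, Gamma_uuv = 0.502463, Gamma_uvv = -1.507389, Gamma_vuu = 0.000000, Gamma_vuv = -0.266010, Gamma_vvv = 0.798030; k1 = (1.250000, -0.500000, 1.004926, -0.532020)
  k2: at (u, v) = (-0.687500, 0.475000), (du/dtau, dv/dtau) = (1.300246, -0.526601); Gamma_uuu = 0.000000, Gamma_uuv = 0.488163, Gamma_uvv = -1.413104, Gamma_vuu = 0.000000, Gamma_vuv = -0.217453, Gamma_vvv = 0.629470; k2 = (1.300246, -0.526601, 1.060367, -0.472343)
  k3: at (u, v) = (-0.684988, 0.473670), (du/dtau, dv/dtau) = (1.303018, -0.523617); Gamma_uuu = 0.000000, Gamma_uuv = 0.486984, Gamma_uvv = -1.408482, Gamma_vuu = 0.000000, Gamma_vuv = -0.215111, Gamma_vvv = 0.622157; k3 = (1.303018, -0.523617, 1.050691, -0.464114)
  k4: at (u, v) = (-0.619698, 0.447638), (du/dtau, dv/dtau) = (1.355069, -0.546411); Gamma_uuu = 0.000000, Gamma_uuv = 0.462700, Gamma_uvv = -1.281099, Gamma_vuu = 0.000000, Gamma_vuv = -0.167804, Gamma_vvv = 0.464606; k4 = (1.355069, -0.546411, 1.067681, -0.387207)
  Y <- Y + (h/6)(k1 + 2k2 + 2k3 + k4): u = -0.6198, v = 0.4476, du/dtau = 1.3549, dv/dtau = -0.5465
step 2:
  k1: at (u, v) = (-0.619807, 0.447553), (du/dtau, dv/dtau) = (1.354912, -0.546536); Gamma_uuu = 0.000000, Gamma_uuv = 0.462556, Gamma_uvv = -1.281171, Gamma_vuu = 0.000000, Gamma_vuv = -0.167725, Gamma_vvv = 0.464558; k1 = (1.354912, -0.546536, 1.067740, -0.387168)
  k2: at (u, v) = (-0.552061, 0.420226), (du/dtau, dv/dtau) = (1.408299, -0.565894); Gamma_uuu = 0.000000, Gamma_uuv = 0.428876, Gamma_uvv = -1.126849, Gamma_vuu = 0.000000, Gamma_vuv = -0.123980, Gamma_vvv = 0.325750; k2 = (1.408299, -0.565894, 1.044441, -0.301927)
  k3: at (u, v) = (-0.549392, 0.419258), (du/dtau, dv/dtau) = (1.407134, -0.561632); Gamma_uuu = 0.000000, Gamma_uuv = 0.427589, Gamma_uvv = -1.120617, Gamma_vuu = 0.000000, Gamma_vuv = -0.122506, Gamma_vvv = 0.321061; k3 = (1.407134, -0.561632, 1.029317, -0.294903)
  k4: at (u, v) = (-0.479093, 0.391389), (du/dtau, dv/dtau) = (1.457844, -0.576026); Gamma_uuu = 0.000000, Gamma_uuv = 0.387146, Gamma_uvv = -0.947798, Gamma_vuu = 0.000000, Gamma_vuv = -0.085456, Gamma_vvv = 0.209210; k4 = (1.457844, -0.576026, 0.964701, -0.212941)
  Y <- Y + (h/6)(k1 + 2k2 + 2k3 + k4): u = -0.4791, v = 0.3913, du/dtau = 1.4579, dv/dtau = -0.5764
step 3:
  k1: at (u, v) = (-0.479080, 0.391259), (du/dtau, dv/dtau) = (1.457911, -0.576432); Gamma_uuu = 0.000000, Gamma_uuv = 0.386926, Gamma_uvv = -0.947548, Gamma_vuu = 0.000000, Gamma_vuv = -0.085353, Gamma_vvv = 0.209022; k1 = (1.457911, -0.576432, 0.965180, -0.212911)
  k2: at (u, v) = (-0.406184, 0.362437), (du/dtau, dv/dtau) = (1.506170, -0.587077); Gamma_uuu = 0.000000, Gamma_uuv = 0.341531, Gamma_uvv = -0.765509, Gamma_vuu = 0.000000, Gamma_vuv = -0.055495, Gamma_vvv = 0.124387; k2 = (1.506170, -0.587077, 0.867830, -0.141013)
  k3: at (u, v) = (-0.403771, 0.361905), (du/dtau, dv/dtau) = (1.501303, -0.583482); Gamma_uuu = 0.000000, Gamma_uuv = 0.340715, Gamma_uvv = -0.760260, Gamma_vuu = 0.000000, Gamma_vuv = -0.054884, Gamma_vvv = 0.122466; k3 = (1.501303, -0.583482, 0.855754, -0.137849)
  k4: at (u, v) = (-0.328949, 0.332911), (du/dtau, dv/dtau) = (1.543487, -0.590217); Gamma_uuu = 0.000000, Gamma_uuv = 0.293979, Gamma_uvv = -0.580963, Gamma_vuu = 0.000000, Gamma_vuv = -0.032998, Gamma_vvv = 0.065211; k4 = (1.543487, -0.590217, 0.738007, -0.082838)
  Y <- Y + (h/6)(k1 + 2k2 + 2k3 + k4): u = -0.3288, v = 0.3328, du/dtau = 1.5438, dv/dtau = -0.5907
step 4:
  k1: at (u, v) = (-0.328807, 0.332796), (du/dtau, dv/dtau) = (1.543751, -0.590656); Gamma_uuu = 0.000000, Gamma_uuv = 0.293793, Gamma_uvv = -0.580542, Gamma_vuu = 0.000000, Gamma_vuv = -0.032941, Gamma_vvv = 0.065093; k1 = (1.543751, -0.590656, 0.738312, -0.082783)
  k2: at (u, v) = (-0.251620, 0.303263), (du/dtau, dv/dtau) = (1.580666, -0.594796); Gamma_uuu = 0.000000, Gamma_uuv = 0.247217, Gamma_uvv = -0.410235, Gamma_vuu = 0.000000, Gamma_vuv = -0.017778, Gamma_vvv = 0.029501; k2 = (1.580666, -0.594796, 0.609986, -0.043865)
  k3: at (u, v) = (-0.249774, 0.303056), (du/dtau, dv/dtau) = (1.574250, -0.592850); Gamma_uuu = 0.000000, Gamma_uuv = 0.246909, Gamma_uvv = -0.406997, Gamma_vuu = 0.000000, Gamma_vuv = -0.017603, Gamma_vvv = 0.029015; k3 = (1.574250, -0.592850, 0.603925, -0.043055)
  k4: at (u, v) = (-0.171382, 0.273511), (du/dtau, dv/dtau) = (1.604143, -0.594962); Gamma_uuu = 0.000000, Gamma_uuv = 0.202861, Gamma_uvv = -0.254225, Gamma_vuu = 0.000000, Gamma_vuv = -0.008145, Gamma_vvv = 0.010207; k4 = (1.604143, -0.594962, 0.477213, -0.019160)
  Y <- Y + (h/6)(k1 + 2k2 + 2k3 + k4): u = -0.1712, v = 0.2734, du/dtau = 1.6045, dv/dtau = -0.5953


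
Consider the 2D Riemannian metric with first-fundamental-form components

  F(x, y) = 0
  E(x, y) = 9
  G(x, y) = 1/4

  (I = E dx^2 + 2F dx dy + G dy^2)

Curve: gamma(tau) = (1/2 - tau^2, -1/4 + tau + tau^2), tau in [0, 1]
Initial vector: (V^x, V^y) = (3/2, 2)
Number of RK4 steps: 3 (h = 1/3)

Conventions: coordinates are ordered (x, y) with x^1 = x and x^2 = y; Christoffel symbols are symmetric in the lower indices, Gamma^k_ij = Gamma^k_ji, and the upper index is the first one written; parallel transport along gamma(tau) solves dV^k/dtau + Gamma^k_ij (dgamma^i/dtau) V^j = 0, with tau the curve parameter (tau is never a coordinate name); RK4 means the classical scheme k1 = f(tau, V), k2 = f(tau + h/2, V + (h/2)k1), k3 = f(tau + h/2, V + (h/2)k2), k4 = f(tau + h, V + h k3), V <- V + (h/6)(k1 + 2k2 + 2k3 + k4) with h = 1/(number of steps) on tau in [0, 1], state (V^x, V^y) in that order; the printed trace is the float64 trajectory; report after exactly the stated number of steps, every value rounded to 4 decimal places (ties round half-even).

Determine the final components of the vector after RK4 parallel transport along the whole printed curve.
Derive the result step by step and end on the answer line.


gamma'(tau) = (-2*tau, 1 + 2*tau); f(tau, V)^k = -Gamma^k_ij(gamma(tau)) gamma'^i(tau) V^j; h = 1/3; intermediate values shown to 6 dp
curve data and Christoffel symbols at the stage parameters:
  tau = 0.000000: gamma = (0.500000, -0.250000), gamma' = (0.000000, 1.000000); Gamma_xxx = 0.000000, Gamma_xxy = 0.000000, Gamma_xyy = 0.000000, Gamma_yxx = 0.000000, Gamma_yxy = 0.000000, Gamma_yyy = 0.000000
  tau = 0.166667: gamma = (0.472222, -0.055556), gamma' = (-0.333333, 1.333333); Gamma_xxx = 0.000000, Gamma_xxy = 0.000000, Gamma_xyy = 0.000000, Gamma_yxx = 0.000000, Gamma_yxy = 0.000000, Gamma_yyy = 0.000000
  tau = 0.333333: gamma = (0.388889, 0.194444), gamma' = (-0.666667, 1.666667); Gamma_xxx = 0.000000, Gamma_xxy = 0.000000, Gamma_xyy = 0.000000, Gamma_yxx = 0.000000, Gamma_yxy = 0.000000, Gamma_yyy = 0.000000
  tau = 0.500000: gamma = (0.250000, 0.500000), gamma' = (-1.000000, 2.000000); Gamma_xxx = 0.000000, Gamma_xxy = 0.000000, Gamma_xyy = 0.000000, Gamma_yxx = 0.000000, Gamma_yxy = 0.000000, Gamma_yyy = 0.000000
  tau = 0.666667: gamma = (0.055556, 0.861111), gamma' = (-1.333333, 2.333333); Gamma_xxx = 0.000000, Gamma_xxy = 0.000000, Gamma_xyy = 0.000000, Gamma_yxx = 0.000000, Gamma_yxy = 0.000000, Gamma_yyy = 0.000000
  tau = 0.833333: gamma = (-0.194444, 1.277778), gamma' = (-1.666667, 2.666667); Gamma_xxx = 0.000000, Gamma_xxy = 0.000000, Gamma_xyy = 0.000000, Gamma_yxx = 0.000000, Gamma_yxy = 0.000000, Gamma_yyy = 0.000000
  tau = 1.000000: gamma = (-0.500000, 1.750000), gamma' = (-2.000000, 3.000000); Gamma_xxx = 0.000000, Gamma_xxy = 0.000000, Gamma_xyy = 0.000000, Gamma_yxx = 0.000000, Gamma_yxy = 0.000000, Gamma_yyy = 0.000000
step 0: V^x = 1.5000, V^y = 2.0000
step 1: k1 = (0.000000, 0.000000), k2 = (0.000000, 0.000000), k3 = (0.000000, 0.000000), k4 = (0.000000, 0.000000); V <- V + (h/6)(k1 + 2k2 + 2k3 + k4): V^x = 1.5000, V^y = 2.0000
step 2: k1 = (0.000000, 0.000000), k2 = (0.000000, 0.000000), k3 = (0.000000, 0.000000), k4 = (0.000000, 0.000000); V <- V + (h/6)(k1 + 2k2 + 2k3 + k4): V^x = 1.5000, V^y = 2.0000
step 3: k1 = (0.000000, 0.000000), k2 = (0.000000, 0.000000), k3 = (0.000000, 0.000000), k4 = (0.000000, 0.000000); V <- V + (h/6)(k1 + 2k2 + 2k3 + k4): V^x = 1.5000, V^y = 2.0000

Answer: V^x = 1.5000, V^y = 2.0000


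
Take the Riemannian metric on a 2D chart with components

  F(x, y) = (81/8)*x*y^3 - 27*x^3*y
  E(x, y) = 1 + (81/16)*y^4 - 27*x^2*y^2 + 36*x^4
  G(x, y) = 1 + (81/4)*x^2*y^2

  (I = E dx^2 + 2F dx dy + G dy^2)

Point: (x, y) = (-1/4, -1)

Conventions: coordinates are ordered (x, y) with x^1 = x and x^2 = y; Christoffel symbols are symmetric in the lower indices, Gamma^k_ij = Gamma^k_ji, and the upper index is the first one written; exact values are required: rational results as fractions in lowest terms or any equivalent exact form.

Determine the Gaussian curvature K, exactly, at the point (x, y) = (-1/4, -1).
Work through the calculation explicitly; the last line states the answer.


E = 289/64, F = 135/64, G = 145/64, EG - F^2 = 185/32 at the point
E_x = 45/4, E_y = -135/8, F_x = -81/16, F_y = -459/64, G_x = -81/8, G_y = -81/32
E_yy = 459/8, F_xy = 405/16, G_xx = 81/2
The intrinsic route: Brioschi's K = (det M1 - det M2)/(EG - F^2)^2.
M1 = [[-E_yy/2 + F_xy - G_xx/2, E_x/2, F_x - E_y/2], [F_y - G_x/2, E, F], [G_y/2, F, G]] = [[-189/8, 45/8, 27/8], [-135/64, 289/64, 135/64], [-81/64, 135/64, 145/64]]; det M1 = -15417/128
M2 = [[0, E_y/2, G_x/2], [E_y/2, E, F], [G_x/2, F, G]] = [[0, -135/16, -81/16], [-135/16, 289/64, 135/64], [-81/16, 135/64, 145/64]]; det M2 = -12393/128
det M1 - det M2 = -189/8; K = -189/8 / (185/32)^2 = -24192/34225

Answer: K = -24192/34225


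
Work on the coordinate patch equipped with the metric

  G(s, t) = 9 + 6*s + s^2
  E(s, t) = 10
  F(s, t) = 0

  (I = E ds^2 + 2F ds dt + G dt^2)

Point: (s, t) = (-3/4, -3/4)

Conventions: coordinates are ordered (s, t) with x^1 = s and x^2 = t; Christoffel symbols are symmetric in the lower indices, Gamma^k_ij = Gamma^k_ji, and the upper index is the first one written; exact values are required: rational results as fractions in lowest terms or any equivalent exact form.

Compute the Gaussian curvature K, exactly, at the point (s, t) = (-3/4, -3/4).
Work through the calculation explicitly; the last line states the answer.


E = 10, F = 0, G = 81/16, EG - F^2 = 405/8 at the point
E_s = 0, E_t = 0, F_s = 0, F_t = 0, G_s = 9/2, G_t = 0
E_tt = 0, F_st = 0, G_ss = 2
Evaluate Brioschi's two determinant matrices M1, M2 and divide by (EG - F^2)^2.
M1 = [[-E_tt/2 + F_st - G_ss/2, E_s/2, F_s - E_t/2], [F_t - G_s/2, E, F], [G_t/2, F, G]] = [[-1, 0, 0], [-9/4, 10, 0], [0, 0, 81/16]]; det M1 = -405/8
M2 = [[0, E_t/2, G_s/2], [E_t/2, E, F], [G_s/2, F, G]] = [[0, 0, 9/4], [0, 10, 0], [9/4, 0, 81/16]]; det M2 = -405/8
det M1 - det M2 = 0; K = 0 / (405/8)^2 = 0

Answer: K = 0


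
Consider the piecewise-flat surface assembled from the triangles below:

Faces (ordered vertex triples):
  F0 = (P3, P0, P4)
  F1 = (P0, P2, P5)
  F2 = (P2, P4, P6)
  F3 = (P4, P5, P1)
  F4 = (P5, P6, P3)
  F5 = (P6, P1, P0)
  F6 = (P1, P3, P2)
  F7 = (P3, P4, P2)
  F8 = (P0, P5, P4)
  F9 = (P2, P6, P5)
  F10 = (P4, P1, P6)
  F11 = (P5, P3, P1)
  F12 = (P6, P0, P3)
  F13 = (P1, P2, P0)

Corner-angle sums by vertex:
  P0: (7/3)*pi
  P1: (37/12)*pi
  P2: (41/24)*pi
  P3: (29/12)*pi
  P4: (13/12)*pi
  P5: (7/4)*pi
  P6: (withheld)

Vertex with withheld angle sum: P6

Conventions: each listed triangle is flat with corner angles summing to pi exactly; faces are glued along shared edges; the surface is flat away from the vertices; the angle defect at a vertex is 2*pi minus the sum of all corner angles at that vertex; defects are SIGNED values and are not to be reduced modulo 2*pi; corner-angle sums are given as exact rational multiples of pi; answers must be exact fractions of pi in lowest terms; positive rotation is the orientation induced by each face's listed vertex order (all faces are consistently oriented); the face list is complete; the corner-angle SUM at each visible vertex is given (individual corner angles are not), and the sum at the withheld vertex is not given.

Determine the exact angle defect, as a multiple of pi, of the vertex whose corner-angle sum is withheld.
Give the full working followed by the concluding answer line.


V = 7, E = 21, F = 14; chi = V - E + F = 0
Gauss-Bonnet: total defect = 2*pi*chi = 0; visible defects sum to (-3/8)*pi

Answer: defect(P6) = (3/8)*pi


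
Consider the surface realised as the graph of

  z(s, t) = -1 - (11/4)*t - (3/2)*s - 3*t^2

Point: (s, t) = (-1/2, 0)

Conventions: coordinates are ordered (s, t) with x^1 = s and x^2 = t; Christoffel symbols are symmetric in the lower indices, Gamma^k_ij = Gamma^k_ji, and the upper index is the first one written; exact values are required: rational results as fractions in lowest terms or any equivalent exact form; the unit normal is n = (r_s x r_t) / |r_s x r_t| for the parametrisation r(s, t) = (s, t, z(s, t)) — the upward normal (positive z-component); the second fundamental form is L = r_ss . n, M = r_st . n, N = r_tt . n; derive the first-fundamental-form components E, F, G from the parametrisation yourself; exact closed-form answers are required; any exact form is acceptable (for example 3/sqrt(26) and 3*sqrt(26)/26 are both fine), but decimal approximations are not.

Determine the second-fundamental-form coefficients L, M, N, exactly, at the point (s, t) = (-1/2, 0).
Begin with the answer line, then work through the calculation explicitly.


Answer: L = 0, M = 0, N = -24*sqrt(173)/173

z_s = -3/2, z_t = -11/4, z_ss = 0, z_st = 0, z_tt = -6
E = 13/4, F = 33/8, G = 137/16; answer radicand W^2 = 173/16
unnormalised second-form numerators: l = 0, m = 0, n = -6; L = l/sqrt(173/16), and similarly M = m/sqrt(W^2), N = n/sqrt(W^2)


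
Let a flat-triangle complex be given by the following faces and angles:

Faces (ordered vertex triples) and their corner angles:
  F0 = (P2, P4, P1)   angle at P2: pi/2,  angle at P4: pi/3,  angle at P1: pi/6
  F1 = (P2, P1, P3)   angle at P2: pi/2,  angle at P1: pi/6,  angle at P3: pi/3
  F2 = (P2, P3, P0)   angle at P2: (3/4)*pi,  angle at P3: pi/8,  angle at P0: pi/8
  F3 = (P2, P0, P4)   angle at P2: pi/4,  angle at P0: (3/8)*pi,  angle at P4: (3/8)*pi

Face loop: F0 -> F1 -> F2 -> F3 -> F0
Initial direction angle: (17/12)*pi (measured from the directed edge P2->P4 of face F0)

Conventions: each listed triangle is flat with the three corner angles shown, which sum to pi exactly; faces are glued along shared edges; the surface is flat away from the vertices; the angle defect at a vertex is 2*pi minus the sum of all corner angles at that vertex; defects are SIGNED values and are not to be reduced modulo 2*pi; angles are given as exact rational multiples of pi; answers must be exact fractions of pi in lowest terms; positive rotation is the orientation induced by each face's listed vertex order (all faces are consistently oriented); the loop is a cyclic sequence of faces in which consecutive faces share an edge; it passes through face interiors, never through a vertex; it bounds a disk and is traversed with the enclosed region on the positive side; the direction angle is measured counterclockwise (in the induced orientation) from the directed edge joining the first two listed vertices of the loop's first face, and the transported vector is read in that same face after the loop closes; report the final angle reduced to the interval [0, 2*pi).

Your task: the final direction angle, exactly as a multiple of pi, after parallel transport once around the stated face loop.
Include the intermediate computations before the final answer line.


enclosed vertex P2: corner angles sum to 2*pi, defect = 2*pi - 2*pi = 0
holonomy = initial angle + sum of enclosed defects (mod 2*pi), positive in the induced orientation
final angle = (17/12)*pi + 0 = (17/12)*pi (mod 2*pi)

Answer: final direction angle = (17/12)*pi


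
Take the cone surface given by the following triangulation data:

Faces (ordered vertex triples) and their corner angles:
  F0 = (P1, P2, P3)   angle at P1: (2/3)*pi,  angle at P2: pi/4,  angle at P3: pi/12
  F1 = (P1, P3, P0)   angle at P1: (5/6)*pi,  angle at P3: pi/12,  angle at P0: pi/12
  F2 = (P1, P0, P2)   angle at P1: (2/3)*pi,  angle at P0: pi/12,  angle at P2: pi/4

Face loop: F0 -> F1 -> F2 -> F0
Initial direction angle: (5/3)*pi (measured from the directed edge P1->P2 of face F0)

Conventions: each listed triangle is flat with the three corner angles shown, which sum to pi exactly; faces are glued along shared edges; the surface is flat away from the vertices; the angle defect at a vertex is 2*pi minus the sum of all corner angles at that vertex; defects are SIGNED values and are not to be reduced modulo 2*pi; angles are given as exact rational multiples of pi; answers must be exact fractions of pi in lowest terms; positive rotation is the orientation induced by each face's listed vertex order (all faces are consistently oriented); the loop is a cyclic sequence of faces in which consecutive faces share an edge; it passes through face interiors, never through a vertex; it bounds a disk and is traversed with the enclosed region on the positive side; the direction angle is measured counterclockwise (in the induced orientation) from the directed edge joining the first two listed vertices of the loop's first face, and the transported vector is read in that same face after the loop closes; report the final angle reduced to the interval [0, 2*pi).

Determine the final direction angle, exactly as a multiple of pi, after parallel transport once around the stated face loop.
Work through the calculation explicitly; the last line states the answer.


enclosed vertex P1: corner angles sum to (13/6)*pi, defect = 2*pi - (13/6)*pi = -pi/6
summing the enclosed defects onto the initial angle, mod 2*pi in the induced orientation:
final angle = (5/3)*pi - pi/6 = (3/2)*pi (mod 2*pi)

Answer: final direction angle = (3/2)*pi


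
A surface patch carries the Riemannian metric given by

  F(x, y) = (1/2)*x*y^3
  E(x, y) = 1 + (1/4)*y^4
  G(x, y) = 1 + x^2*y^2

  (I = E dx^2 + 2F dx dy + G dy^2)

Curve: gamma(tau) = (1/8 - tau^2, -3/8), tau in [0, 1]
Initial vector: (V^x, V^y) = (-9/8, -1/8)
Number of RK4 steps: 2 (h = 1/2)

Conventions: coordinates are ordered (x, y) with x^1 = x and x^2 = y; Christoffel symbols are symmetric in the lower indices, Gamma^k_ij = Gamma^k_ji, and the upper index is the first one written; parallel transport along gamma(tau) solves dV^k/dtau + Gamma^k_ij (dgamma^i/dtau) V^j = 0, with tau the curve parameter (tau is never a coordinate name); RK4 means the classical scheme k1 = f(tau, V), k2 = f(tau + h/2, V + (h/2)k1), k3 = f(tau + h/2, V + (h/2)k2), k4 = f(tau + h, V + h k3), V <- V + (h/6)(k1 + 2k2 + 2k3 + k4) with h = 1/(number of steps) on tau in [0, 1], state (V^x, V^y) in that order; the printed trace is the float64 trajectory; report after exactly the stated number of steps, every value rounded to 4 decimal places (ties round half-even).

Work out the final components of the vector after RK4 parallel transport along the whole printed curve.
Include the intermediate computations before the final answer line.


gamma'(tau) = (-2*tau, 0); f(tau, V)^k = -Gamma^k_ij(gamma(tau)) gamma'^i(tau) V^j; h = 1/2; intermediate values shown to 6 dp
curve data and Christoffel symbols at the stage parameters:
  tau = 0.000000: gamma = (0.125000, -0.375000), gamma' = (0.000000, 0.000000); Gamma_xxx = 0.000000, Gamma_xxy = -0.026180, Gamma_xyy = 0.008727, Gamma_yxx = 0.000000, Gamma_yxy = 0.017453, Gamma_yyy = -0.005818
  tau = 0.250000: gamma = (0.062500, -0.375000), gamma' = (-0.500000, 0.000000); Gamma_xxx = 0.000000, Gamma_xxy = -0.026223, Gamma_xyy = 0.004371, Gamma_yxx = 0.000000, Gamma_yxy = 0.008741, Gamma_yyy = -0.001457
  tau = 0.500000: gamma = (-0.125000, -0.375000), gamma' = (-1.000000, 0.000000); Gamma_xxx = 0.000000, Gamma_xxy = -0.026180, Gamma_xyy = -0.008727, Gamma_yxx = 0.000000, Gamma_yxy = -0.017453, Gamma_yyy = -0.005818
  tau = 0.750000: gamma = (-0.437500, -0.375000), gamma' = (-1.500000, 0.000000); Gamma_xxx = 0.000000, Gamma_xxy = -0.025553, Gamma_xyy = -0.029812, Gamma_yxx = 0.000000, Gamma_yxy = -0.059624, Gamma_yyy = -0.069561
  tau = 1.000000: gamma = (-0.875000, -0.375000), gamma' = (-2.000000, 0.000000); Gamma_xxx = 0.000000, Gamma_xxy = -0.023699, Gamma_xyy = -0.055297, Gamma_yxx = 0.000000, Gamma_yxy = -0.110593, Gamma_yyy = -0.258050
step 0: V^x = -1.1250, V^y = -0.1250
step 1: k1 = (0.000000, 0.000000), k2 = (0.001639, -0.000546), k3 = (0.001641, -0.000547), k4 = (0.003280, 0.002186); V <- V + (h/6)(k1 + 2k2 + 2k3 + k4): V^x = -1.1242, V^y = -0.1250
step 2: k1 = (0.003273, 0.002182), k2 = (0.004770, 0.011131), k3 = (0.004685, 0.010931), k4 = (0.005666, 0.026439); V <- V + (h/6)(k1 + 2k2 + 2k3 + k4): V^x = -1.1219, V^y = -0.1189

Answer: V^x = -1.1219, V^y = -0.1189


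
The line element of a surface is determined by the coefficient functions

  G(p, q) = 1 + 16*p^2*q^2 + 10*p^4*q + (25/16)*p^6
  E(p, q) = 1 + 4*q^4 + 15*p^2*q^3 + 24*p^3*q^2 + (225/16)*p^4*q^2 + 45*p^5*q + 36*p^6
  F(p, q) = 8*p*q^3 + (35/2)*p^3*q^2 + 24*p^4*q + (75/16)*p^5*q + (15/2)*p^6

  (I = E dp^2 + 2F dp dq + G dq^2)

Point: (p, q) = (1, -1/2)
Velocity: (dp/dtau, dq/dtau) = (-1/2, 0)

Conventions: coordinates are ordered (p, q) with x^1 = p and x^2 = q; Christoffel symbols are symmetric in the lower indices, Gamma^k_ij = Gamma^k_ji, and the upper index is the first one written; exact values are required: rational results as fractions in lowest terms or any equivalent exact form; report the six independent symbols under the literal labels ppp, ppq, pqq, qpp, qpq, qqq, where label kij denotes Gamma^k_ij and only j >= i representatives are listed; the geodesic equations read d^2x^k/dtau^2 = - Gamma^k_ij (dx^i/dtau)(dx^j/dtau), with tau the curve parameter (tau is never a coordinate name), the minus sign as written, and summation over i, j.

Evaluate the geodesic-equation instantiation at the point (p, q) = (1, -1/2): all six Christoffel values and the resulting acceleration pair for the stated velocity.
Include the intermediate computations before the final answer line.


E = 1433/64, F = -111/32, G = 25/16 at the point
E_p = 2109/16, E_q = 259/16, F_p = -83/32, F_q = 275/16, G_p = -21/8, G_q = -6
EG - F^2 = 1469/64;  g^inv = (64/1469) * [[25/16, 111/32], [111/32, 1433/64]]
first-kind symbols [ij,l] = (1/2)(d_i g_jl + d_j g_il - d_l g_ij): [pp,p] = E_p/2 = 2109/32, [pp,q] = F_p - E_q/2 = -171/16, [pq,p] = E_q/2 = 259/32, [pq,q] = G_p/2 = -21/16, [qq,p] = F_q - G_p/2 = 37/2, [qq,q] = G_q/2 = -3
Gamma^p_ij = (G*[ij,p] - F*[ij,q])/(EG - F^2), Gamma^q_ij = (E*[ij,q] - F*[ij,p])/(EG - F^2)
Gamma_ppp = 4218/1469, Gamma_ppq = 518/1469, Gamma_pqq = 1184/1469, Gamma_qpp = -684/1469, Gamma_qpq = -84/1469, Gamma_qqq = -192/1469
d^2p/dtau^2 = -(Gamma_ppp*(-1/2)^2 + 2*Gamma_ppq*(-1/2)*(0) + Gamma_pqq*(0)^2) = -2109/2938
d^2q/dtau^2 = -(Gamma_qpp*(-1/2)^2 + 2*Gamma_qpq*(-1/2)*(0) + Gamma_qqq*(0)^2) = 171/1469

Answer: Gamma_ppp = 4218/1469, Gamma_ppq = 518/1469, Gamma_pqq = 1184/1469, Gamma_qpp = -684/1469, Gamma_qpq = -84/1469, Gamma_qqq = -192/1469; accelerations (d^2p/dtau^2, d^2q/dtau^2) = (-2109/2938, 171/1469)


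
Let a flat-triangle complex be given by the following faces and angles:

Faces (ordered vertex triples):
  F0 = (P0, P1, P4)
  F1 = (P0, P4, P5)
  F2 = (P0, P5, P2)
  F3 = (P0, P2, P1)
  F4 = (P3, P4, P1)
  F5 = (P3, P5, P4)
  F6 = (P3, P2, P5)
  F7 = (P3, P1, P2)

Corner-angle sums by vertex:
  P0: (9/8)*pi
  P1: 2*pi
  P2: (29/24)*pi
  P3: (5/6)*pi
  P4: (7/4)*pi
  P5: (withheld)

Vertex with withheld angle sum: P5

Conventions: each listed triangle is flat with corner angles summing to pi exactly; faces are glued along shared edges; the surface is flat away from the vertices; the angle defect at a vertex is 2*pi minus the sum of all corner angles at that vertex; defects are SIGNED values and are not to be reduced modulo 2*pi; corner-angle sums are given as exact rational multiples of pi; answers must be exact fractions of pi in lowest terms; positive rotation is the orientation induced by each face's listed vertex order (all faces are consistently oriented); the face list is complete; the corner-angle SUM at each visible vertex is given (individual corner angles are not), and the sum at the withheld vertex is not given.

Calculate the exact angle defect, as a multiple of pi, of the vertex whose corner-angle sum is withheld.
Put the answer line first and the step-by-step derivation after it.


Answer: defect(P5) = (11/12)*pi

V = 6, E = 12, F = 8; chi = V - E + F = 2
Gauss-Bonnet: total defect = 2*pi*chi = 4*pi; visible defects sum to (37/12)*pi


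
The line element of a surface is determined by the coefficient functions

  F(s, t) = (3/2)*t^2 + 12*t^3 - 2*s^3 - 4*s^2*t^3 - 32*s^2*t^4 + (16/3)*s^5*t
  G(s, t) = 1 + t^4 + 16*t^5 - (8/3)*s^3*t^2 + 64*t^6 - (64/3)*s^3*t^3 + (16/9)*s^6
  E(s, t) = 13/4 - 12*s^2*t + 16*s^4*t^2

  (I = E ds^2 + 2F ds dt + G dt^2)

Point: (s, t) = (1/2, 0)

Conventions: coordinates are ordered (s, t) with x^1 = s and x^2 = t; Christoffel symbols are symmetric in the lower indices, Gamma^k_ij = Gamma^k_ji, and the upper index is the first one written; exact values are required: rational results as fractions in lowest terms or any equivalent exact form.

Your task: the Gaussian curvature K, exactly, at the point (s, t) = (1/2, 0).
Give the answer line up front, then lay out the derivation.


Answer: K = -324/3481

E = 13/4, F = -1/4, G = 37/36, EG - F^2 = 59/18 at the point
E_s = 0, E_t = -3, F_s = -3/2, F_t = 1/6, G_s = 1/3, G_t = 0
E_tt = 2, F_st = 5/3, G_ss = 10/3
By Brioschi, K is (det M1 - det M2) divided by (EG - F^2) squared.
M1 = [[-E_tt/2 + F_st - G_ss/2, E_s/2, F_s - E_t/2], [F_t - G_s/2, E, F], [G_t/2, F, G]] = [[-1, 0, 0], [0, 13/4, -1/4], [0, -1/4, 37/36]]; det M1 = -59/18
M2 = [[0, E_t/2, G_s/2], [E_t/2, E, F], [G_s/2, F, G]] = [[0, -3/2, 1/6], [-3/2, 13/4, -1/4], [1/6, -1/4, 37/36]]; det M2 = -41/18
det M1 - det M2 = -1; K = -1 / (59/18)^2 = -324/3481


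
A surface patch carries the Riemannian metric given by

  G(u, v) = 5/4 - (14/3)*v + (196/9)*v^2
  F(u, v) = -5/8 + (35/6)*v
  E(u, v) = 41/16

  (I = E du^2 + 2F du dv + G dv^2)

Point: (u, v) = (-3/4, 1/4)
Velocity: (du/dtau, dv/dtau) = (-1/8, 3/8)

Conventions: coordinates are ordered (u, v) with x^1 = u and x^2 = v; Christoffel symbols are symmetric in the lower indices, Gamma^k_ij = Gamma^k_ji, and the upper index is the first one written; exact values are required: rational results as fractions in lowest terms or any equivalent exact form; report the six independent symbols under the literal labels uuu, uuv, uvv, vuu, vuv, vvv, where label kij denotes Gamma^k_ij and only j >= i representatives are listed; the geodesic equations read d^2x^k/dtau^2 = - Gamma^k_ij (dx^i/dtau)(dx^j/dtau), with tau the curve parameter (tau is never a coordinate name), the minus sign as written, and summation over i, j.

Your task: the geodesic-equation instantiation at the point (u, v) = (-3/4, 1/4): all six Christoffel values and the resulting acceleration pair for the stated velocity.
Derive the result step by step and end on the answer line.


E = 41/16, F = 5/6, G = 13/9 at the point
E_u = 0, E_v = 0, F_u = 0, F_v = 35/6, G_u = 0, G_v = 56/9
EG - F^2 = 433/144;  g^inv = (144/433) * [[13/9, -5/6], [-5/6, 41/16]]
first-kind symbols [ij,l] = (1/2)(d_i g_jl + d_j g_il - d_l g_ij): [uu,u] = E_u/2 = 0, [uu,v] = F_u - E_v/2 = 0, [uv,u] = E_v/2 = 0, [uv,v] = G_u/2 = 0, [vv,u] = F_v - G_u/2 = 35/6, [vv,v] = G_v/2 = 28/9
Gamma^u_ij = (G*[ij,u] - F*[ij,v])/(EG - F^2), Gamma^v_ij = (E*[ij,v] - F*[ij,u])/(EG - F^2)
Gamma_uuu = 0, Gamma_uuv = 0, Gamma_uvv = 840/433, Gamma_vuu = 0, Gamma_vuv = 0, Gamma_vvv = 448/433
d^2u/dtau^2 = -(Gamma_uuu*(-1/8)^2 + 2*Gamma_uuv*(-1/8)*(3/8) + Gamma_uvv*(3/8)^2) = -945/3464
d^2v/dtau^2 = -(Gamma_vuu*(-1/8)^2 + 2*Gamma_vuv*(-1/8)*(3/8) + Gamma_vvv*(3/8)^2) = -63/433

Answer: Gamma_uuu = 0, Gamma_uuv = 0, Gamma_uvv = 840/433, Gamma_vuu = 0, Gamma_vuv = 0, Gamma_vvv = 448/433; accelerations (d^2u/dtau^2, d^2v/dtau^2) = (-945/3464, -63/433)


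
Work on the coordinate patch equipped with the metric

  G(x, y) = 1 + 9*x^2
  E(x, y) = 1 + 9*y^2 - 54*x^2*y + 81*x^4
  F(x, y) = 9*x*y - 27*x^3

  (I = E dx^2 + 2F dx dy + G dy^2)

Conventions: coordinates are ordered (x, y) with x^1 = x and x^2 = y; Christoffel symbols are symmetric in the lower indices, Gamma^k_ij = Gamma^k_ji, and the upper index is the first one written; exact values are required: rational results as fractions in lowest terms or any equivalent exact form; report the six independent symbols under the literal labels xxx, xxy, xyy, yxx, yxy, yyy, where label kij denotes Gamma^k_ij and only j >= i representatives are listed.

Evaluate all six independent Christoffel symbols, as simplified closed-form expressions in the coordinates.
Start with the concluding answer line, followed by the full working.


Answer: Gamma_xxx = (162*x^3 - 54*x*y)/(81*x^4 - 54*x^2*y + 9*x^2 + 9*y^2 + 1), Gamma_xxy = (-27*x^2 + 9*y)/(81*x^4 - 54*x^2*y + 9*x^2 + 9*y^2 + 1), Gamma_xyy = 0, Gamma_yxx = -54*x^2/(81*x^4 - 54*x^2*y + 9*x^2 + 9*y^2 + 1), Gamma_yxy = 9*x/(81*x^4 - 54*x^2*y + 9*x^2 + 9*y^2 + 1), Gamma_yyy = 0

E = 1 + 9*y^2 - 54*x^2*y + 81*x^4; F = 9*x*y - 27*x^3; G = 1 + 9*x^2
Gamma^k_ij = (1/2) g^{kl} (d_i g_jl + d_j g_il - d_l g_ij), with g^inv = (1/(EG-F^2)) [[G, -F], [-F, E]]
first partials: E_x = -108*x*y + 324*x^3, E_y = 18*y - 54*x^2, F_x = 9*y - 81*x^2, F_y = 9*x, G_x = 18*x, G_y = 0
D = EG - F^2 = 1 + 9*y^2 + 9*x^2 - 54*x^2*y + 81*x^4
expanded: Gamma^x_xx = (G E_x - 2F F_x + F E_y)/(2D), Gamma^x_xy = (G E_y - F G_x)/(2D), Gamma^x_yy = (2G F_y - G G_x - F G_y)/(2D), Gamma^y_xx = (2E F_x - E E_y - F E_x)/(2D), Gamma^y_xy = (E G_x - F E_y)/(2D), Gamma^y_yy = (E G_y - 2F F_y + F G_x)/(2D); substitute and cancel common factors


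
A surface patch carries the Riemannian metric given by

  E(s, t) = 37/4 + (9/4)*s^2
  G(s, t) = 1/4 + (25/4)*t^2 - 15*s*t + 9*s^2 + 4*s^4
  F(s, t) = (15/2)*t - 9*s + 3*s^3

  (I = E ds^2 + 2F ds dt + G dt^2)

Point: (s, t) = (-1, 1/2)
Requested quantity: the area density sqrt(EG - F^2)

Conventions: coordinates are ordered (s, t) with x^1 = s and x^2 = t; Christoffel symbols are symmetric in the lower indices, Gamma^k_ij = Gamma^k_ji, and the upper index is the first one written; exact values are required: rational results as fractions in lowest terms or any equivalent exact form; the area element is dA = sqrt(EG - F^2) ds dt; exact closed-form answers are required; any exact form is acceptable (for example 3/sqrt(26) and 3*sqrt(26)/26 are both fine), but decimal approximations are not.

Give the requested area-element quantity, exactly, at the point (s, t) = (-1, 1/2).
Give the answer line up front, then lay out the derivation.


Answer: sqrt(EG - F^2) = sqrt(10338)/8

E = 23/2, F = 39/4, G = 357/16; EG - F^2 = 5169/32


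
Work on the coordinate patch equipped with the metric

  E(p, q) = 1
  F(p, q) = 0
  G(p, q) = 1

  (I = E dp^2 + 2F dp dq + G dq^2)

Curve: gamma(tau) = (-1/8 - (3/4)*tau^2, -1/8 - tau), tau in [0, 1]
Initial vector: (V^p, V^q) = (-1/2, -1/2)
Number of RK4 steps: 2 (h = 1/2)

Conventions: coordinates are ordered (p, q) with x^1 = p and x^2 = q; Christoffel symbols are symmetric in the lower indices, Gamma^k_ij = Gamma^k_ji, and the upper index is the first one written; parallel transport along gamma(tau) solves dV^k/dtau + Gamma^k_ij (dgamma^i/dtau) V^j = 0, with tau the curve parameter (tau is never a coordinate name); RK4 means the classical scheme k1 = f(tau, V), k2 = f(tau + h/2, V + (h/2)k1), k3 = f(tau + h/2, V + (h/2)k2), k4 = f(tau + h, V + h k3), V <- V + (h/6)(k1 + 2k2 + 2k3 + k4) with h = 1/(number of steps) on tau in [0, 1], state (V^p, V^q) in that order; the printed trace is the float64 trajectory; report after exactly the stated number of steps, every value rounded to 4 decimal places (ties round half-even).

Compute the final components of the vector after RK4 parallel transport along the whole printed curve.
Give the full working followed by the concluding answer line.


gamma'(tau) = (-(3/2)*tau, -1); f(tau, V)^k = -Gamma^k_ij(gamma(tau)) gamma'^i(tau) V^j; h = 1/2; intermediate values shown to 6 dp
curve data and Christoffel symbols at the stage parameters:
  tau = 0.000000: gamma = (-0.125000, -0.125000), gamma' = (0.000000, -1.000000); Gamma_ppp = 0.000000, Gamma_ppq = 0.000000, Gamma_pqq = 0.000000, Gamma_qpp = 0.000000, Gamma_qpq = 0.000000, Gamma_qqq = 0.000000
  tau = 0.250000: gamma = (-0.171875, -0.375000), gamma' = (-0.375000, -1.000000); Gamma_ppp = 0.000000, Gamma_ppq = 0.000000, Gamma_pqq = 0.000000, Gamma_qpp = 0.000000, Gamma_qpq = 0.000000, Gamma_qqq = 0.000000
  tau = 0.500000: gamma = (-0.312500, -0.625000), gamma' = (-0.750000, -1.000000); Gamma_ppp = 0.000000, Gamma_ppq = 0.000000, Gamma_pqq = 0.000000, Gamma_qpp = 0.000000, Gamma_qpq = 0.000000, Gamma_qqq = 0.000000
  tau = 0.750000: gamma = (-0.546875, -0.875000), gamma' = (-1.125000, -1.000000); Gamma_ppp = 0.000000, Gamma_ppq = 0.000000, Gamma_pqq = 0.000000, Gamma_qpp = 0.000000, Gamma_qpq = 0.000000, Gamma_qqq = 0.000000
  tau = 1.000000: gamma = (-0.875000, -1.125000), gamma' = (-1.500000, -1.000000); Gamma_ppp = 0.000000, Gamma_ppq = 0.000000, Gamma_pqq = 0.000000, Gamma_qpp = 0.000000, Gamma_qpq = 0.000000, Gamma_qqq = 0.000000
step 0: V^p = -0.5000, V^q = -0.5000
step 1: k1 = (0.000000, 0.000000), k2 = (0.000000, 0.000000), k3 = (0.000000, 0.000000), k4 = (0.000000, 0.000000); V <- V + (h/6)(k1 + 2k2 + 2k3 + k4): V^p = -0.5000, V^q = -0.5000
step 2: k1 = (0.000000, 0.000000), k2 = (0.000000, 0.000000), k3 = (0.000000, 0.000000), k4 = (0.000000, 0.000000); V <- V + (h/6)(k1 + 2k2 + 2k3 + k4): V^p = -0.5000, V^q = -0.5000

Answer: V^p = -0.5000, V^q = -0.5000
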